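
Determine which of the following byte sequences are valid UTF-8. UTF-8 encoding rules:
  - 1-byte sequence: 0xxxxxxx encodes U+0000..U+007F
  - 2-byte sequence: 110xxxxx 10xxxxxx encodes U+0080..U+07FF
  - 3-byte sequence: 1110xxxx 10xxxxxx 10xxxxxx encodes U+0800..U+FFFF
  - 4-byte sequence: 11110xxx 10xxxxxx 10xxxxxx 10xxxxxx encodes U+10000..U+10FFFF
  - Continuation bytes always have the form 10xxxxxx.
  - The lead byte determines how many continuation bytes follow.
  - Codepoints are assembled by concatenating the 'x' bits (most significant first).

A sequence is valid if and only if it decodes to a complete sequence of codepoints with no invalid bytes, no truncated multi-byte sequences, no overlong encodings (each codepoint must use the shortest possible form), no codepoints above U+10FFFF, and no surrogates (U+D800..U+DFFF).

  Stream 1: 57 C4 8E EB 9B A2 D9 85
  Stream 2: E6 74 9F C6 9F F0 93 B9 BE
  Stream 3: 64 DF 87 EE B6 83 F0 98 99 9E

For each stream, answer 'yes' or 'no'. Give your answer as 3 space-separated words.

Stream 1: decodes cleanly. VALID
Stream 2: error at byte offset 1. INVALID
Stream 3: decodes cleanly. VALID

Answer: yes no yes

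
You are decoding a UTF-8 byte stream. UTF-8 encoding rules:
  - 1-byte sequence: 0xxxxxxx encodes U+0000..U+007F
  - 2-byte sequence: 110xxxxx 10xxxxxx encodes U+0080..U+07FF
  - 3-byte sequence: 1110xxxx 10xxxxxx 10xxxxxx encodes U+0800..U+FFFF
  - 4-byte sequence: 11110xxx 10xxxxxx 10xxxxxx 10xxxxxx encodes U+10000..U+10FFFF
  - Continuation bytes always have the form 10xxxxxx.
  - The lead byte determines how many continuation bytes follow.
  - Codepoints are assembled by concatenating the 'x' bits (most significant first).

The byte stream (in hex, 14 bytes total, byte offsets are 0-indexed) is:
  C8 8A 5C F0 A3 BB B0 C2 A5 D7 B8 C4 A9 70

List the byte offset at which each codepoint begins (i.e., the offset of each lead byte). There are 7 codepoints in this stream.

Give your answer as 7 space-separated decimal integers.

Answer: 0 2 3 7 9 11 13

Derivation:
Byte[0]=C8: 2-byte lead, need 1 cont bytes. acc=0x8
Byte[1]=8A: continuation. acc=(acc<<6)|0x0A=0x20A
Completed: cp=U+020A (starts at byte 0)
Byte[2]=5C: 1-byte ASCII. cp=U+005C
Byte[3]=F0: 4-byte lead, need 3 cont bytes. acc=0x0
Byte[4]=A3: continuation. acc=(acc<<6)|0x23=0x23
Byte[5]=BB: continuation. acc=(acc<<6)|0x3B=0x8FB
Byte[6]=B0: continuation. acc=(acc<<6)|0x30=0x23EF0
Completed: cp=U+23EF0 (starts at byte 3)
Byte[7]=C2: 2-byte lead, need 1 cont bytes. acc=0x2
Byte[8]=A5: continuation. acc=(acc<<6)|0x25=0xA5
Completed: cp=U+00A5 (starts at byte 7)
Byte[9]=D7: 2-byte lead, need 1 cont bytes. acc=0x17
Byte[10]=B8: continuation. acc=(acc<<6)|0x38=0x5F8
Completed: cp=U+05F8 (starts at byte 9)
Byte[11]=C4: 2-byte lead, need 1 cont bytes. acc=0x4
Byte[12]=A9: continuation. acc=(acc<<6)|0x29=0x129
Completed: cp=U+0129 (starts at byte 11)
Byte[13]=70: 1-byte ASCII. cp=U+0070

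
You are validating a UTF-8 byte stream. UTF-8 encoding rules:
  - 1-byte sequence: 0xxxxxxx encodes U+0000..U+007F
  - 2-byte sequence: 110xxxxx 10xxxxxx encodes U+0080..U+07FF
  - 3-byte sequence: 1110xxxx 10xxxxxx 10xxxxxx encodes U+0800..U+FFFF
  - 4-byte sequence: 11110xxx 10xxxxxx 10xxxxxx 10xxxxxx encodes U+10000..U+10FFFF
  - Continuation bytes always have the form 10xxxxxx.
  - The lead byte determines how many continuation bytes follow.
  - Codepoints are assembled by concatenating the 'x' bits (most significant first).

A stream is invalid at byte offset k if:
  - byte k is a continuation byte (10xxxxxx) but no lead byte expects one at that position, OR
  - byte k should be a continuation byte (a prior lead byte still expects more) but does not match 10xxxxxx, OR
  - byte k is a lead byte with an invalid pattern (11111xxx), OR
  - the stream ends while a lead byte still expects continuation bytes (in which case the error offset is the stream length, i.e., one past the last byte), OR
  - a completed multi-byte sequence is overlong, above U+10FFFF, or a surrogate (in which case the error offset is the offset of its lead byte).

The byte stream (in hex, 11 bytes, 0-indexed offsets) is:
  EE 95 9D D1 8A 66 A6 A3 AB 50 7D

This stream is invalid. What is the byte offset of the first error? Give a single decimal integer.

Answer: 6

Derivation:
Byte[0]=EE: 3-byte lead, need 2 cont bytes. acc=0xE
Byte[1]=95: continuation. acc=(acc<<6)|0x15=0x395
Byte[2]=9D: continuation. acc=(acc<<6)|0x1D=0xE55D
Completed: cp=U+E55D (starts at byte 0)
Byte[3]=D1: 2-byte lead, need 1 cont bytes. acc=0x11
Byte[4]=8A: continuation. acc=(acc<<6)|0x0A=0x44A
Completed: cp=U+044A (starts at byte 3)
Byte[5]=66: 1-byte ASCII. cp=U+0066
Byte[6]=A6: INVALID lead byte (not 0xxx/110x/1110/11110)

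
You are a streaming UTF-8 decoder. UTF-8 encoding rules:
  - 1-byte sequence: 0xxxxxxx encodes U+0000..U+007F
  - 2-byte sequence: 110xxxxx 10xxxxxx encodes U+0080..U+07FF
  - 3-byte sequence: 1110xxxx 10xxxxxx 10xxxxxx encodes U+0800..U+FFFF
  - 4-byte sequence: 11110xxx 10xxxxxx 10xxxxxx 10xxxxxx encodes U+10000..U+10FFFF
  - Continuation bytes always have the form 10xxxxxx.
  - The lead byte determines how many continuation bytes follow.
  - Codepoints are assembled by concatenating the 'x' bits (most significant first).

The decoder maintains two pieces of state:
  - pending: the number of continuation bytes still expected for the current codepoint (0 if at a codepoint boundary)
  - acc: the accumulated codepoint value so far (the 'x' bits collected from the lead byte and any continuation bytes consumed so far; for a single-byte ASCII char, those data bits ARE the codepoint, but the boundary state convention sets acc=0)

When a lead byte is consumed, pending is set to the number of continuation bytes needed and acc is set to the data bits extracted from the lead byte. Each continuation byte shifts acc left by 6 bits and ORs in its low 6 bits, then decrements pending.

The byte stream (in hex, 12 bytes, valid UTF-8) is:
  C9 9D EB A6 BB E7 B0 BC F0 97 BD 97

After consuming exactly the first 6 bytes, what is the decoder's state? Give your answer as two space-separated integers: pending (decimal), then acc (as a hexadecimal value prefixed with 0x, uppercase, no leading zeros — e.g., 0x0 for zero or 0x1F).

Answer: 2 0x7

Derivation:
Byte[0]=C9: 2-byte lead. pending=1, acc=0x9
Byte[1]=9D: continuation. acc=(acc<<6)|0x1D=0x25D, pending=0
Byte[2]=EB: 3-byte lead. pending=2, acc=0xB
Byte[3]=A6: continuation. acc=(acc<<6)|0x26=0x2E6, pending=1
Byte[4]=BB: continuation. acc=(acc<<6)|0x3B=0xB9BB, pending=0
Byte[5]=E7: 3-byte lead. pending=2, acc=0x7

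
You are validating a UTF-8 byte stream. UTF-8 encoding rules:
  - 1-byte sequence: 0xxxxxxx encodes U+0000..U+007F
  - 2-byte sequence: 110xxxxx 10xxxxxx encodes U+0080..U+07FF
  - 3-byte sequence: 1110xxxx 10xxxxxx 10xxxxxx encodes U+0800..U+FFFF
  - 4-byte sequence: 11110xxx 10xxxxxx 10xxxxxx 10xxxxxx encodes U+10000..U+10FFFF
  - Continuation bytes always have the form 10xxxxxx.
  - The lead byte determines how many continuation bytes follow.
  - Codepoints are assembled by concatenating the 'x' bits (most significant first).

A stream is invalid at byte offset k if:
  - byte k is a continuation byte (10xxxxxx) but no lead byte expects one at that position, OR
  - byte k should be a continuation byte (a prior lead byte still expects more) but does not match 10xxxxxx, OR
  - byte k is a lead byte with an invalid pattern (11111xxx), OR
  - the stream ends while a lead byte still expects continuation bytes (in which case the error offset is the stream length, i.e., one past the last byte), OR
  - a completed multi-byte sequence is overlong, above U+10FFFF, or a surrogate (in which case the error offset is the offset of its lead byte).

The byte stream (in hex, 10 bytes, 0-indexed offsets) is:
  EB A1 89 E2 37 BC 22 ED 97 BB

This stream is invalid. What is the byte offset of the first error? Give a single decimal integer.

Byte[0]=EB: 3-byte lead, need 2 cont bytes. acc=0xB
Byte[1]=A1: continuation. acc=(acc<<6)|0x21=0x2E1
Byte[2]=89: continuation. acc=(acc<<6)|0x09=0xB849
Completed: cp=U+B849 (starts at byte 0)
Byte[3]=E2: 3-byte lead, need 2 cont bytes. acc=0x2
Byte[4]=37: expected 10xxxxxx continuation. INVALID

Answer: 4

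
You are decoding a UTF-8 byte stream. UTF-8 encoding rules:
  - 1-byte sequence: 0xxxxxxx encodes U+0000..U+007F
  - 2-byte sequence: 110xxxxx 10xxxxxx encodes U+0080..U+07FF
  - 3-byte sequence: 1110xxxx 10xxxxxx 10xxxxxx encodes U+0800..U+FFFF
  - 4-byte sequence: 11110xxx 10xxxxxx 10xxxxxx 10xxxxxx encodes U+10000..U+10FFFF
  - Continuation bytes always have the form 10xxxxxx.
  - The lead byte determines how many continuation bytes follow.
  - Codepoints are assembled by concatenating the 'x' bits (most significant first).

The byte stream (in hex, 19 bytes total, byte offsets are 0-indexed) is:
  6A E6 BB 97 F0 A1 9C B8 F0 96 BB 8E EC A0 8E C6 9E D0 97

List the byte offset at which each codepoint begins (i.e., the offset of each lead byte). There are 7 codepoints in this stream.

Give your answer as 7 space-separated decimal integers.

Byte[0]=6A: 1-byte ASCII. cp=U+006A
Byte[1]=E6: 3-byte lead, need 2 cont bytes. acc=0x6
Byte[2]=BB: continuation. acc=(acc<<6)|0x3B=0x1BB
Byte[3]=97: continuation. acc=(acc<<6)|0x17=0x6ED7
Completed: cp=U+6ED7 (starts at byte 1)
Byte[4]=F0: 4-byte lead, need 3 cont bytes. acc=0x0
Byte[5]=A1: continuation. acc=(acc<<6)|0x21=0x21
Byte[6]=9C: continuation. acc=(acc<<6)|0x1C=0x85C
Byte[7]=B8: continuation. acc=(acc<<6)|0x38=0x21738
Completed: cp=U+21738 (starts at byte 4)
Byte[8]=F0: 4-byte lead, need 3 cont bytes. acc=0x0
Byte[9]=96: continuation. acc=(acc<<6)|0x16=0x16
Byte[10]=BB: continuation. acc=(acc<<6)|0x3B=0x5BB
Byte[11]=8E: continuation. acc=(acc<<6)|0x0E=0x16ECE
Completed: cp=U+16ECE (starts at byte 8)
Byte[12]=EC: 3-byte lead, need 2 cont bytes. acc=0xC
Byte[13]=A0: continuation. acc=(acc<<6)|0x20=0x320
Byte[14]=8E: continuation. acc=(acc<<6)|0x0E=0xC80E
Completed: cp=U+C80E (starts at byte 12)
Byte[15]=C6: 2-byte lead, need 1 cont bytes. acc=0x6
Byte[16]=9E: continuation. acc=(acc<<6)|0x1E=0x19E
Completed: cp=U+019E (starts at byte 15)
Byte[17]=D0: 2-byte lead, need 1 cont bytes. acc=0x10
Byte[18]=97: continuation. acc=(acc<<6)|0x17=0x417
Completed: cp=U+0417 (starts at byte 17)

Answer: 0 1 4 8 12 15 17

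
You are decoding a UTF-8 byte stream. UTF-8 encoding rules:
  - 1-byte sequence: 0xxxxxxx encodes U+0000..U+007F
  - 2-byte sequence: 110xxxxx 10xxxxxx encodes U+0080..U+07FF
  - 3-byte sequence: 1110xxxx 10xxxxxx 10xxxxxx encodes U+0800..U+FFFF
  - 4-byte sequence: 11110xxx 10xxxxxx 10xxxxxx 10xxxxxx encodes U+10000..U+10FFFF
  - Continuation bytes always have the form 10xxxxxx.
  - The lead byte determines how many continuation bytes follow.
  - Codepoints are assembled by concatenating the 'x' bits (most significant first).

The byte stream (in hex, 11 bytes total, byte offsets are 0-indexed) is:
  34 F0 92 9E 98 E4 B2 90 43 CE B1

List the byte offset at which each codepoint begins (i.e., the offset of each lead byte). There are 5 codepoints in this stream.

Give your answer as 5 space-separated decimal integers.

Byte[0]=34: 1-byte ASCII. cp=U+0034
Byte[1]=F0: 4-byte lead, need 3 cont bytes. acc=0x0
Byte[2]=92: continuation. acc=(acc<<6)|0x12=0x12
Byte[3]=9E: continuation. acc=(acc<<6)|0x1E=0x49E
Byte[4]=98: continuation. acc=(acc<<6)|0x18=0x12798
Completed: cp=U+12798 (starts at byte 1)
Byte[5]=E4: 3-byte lead, need 2 cont bytes. acc=0x4
Byte[6]=B2: continuation. acc=(acc<<6)|0x32=0x132
Byte[7]=90: continuation. acc=(acc<<6)|0x10=0x4C90
Completed: cp=U+4C90 (starts at byte 5)
Byte[8]=43: 1-byte ASCII. cp=U+0043
Byte[9]=CE: 2-byte lead, need 1 cont bytes. acc=0xE
Byte[10]=B1: continuation. acc=(acc<<6)|0x31=0x3B1
Completed: cp=U+03B1 (starts at byte 9)

Answer: 0 1 5 8 9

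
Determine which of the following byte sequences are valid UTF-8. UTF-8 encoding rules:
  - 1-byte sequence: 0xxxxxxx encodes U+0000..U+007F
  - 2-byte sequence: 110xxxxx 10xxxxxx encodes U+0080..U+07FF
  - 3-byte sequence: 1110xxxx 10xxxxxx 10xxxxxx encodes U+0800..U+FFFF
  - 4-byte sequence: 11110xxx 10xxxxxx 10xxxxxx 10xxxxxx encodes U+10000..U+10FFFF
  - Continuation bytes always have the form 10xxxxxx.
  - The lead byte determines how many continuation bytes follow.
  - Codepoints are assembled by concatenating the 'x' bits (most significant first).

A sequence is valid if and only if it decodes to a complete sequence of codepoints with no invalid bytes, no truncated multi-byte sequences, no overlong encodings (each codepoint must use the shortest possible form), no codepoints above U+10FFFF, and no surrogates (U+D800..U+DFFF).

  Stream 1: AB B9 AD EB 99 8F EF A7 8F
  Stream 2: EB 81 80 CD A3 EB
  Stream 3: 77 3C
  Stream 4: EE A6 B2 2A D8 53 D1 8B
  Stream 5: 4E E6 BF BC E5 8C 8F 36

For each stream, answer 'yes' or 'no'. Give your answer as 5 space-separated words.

Stream 1: error at byte offset 0. INVALID
Stream 2: error at byte offset 6. INVALID
Stream 3: decodes cleanly. VALID
Stream 4: error at byte offset 5. INVALID
Stream 5: decodes cleanly. VALID

Answer: no no yes no yes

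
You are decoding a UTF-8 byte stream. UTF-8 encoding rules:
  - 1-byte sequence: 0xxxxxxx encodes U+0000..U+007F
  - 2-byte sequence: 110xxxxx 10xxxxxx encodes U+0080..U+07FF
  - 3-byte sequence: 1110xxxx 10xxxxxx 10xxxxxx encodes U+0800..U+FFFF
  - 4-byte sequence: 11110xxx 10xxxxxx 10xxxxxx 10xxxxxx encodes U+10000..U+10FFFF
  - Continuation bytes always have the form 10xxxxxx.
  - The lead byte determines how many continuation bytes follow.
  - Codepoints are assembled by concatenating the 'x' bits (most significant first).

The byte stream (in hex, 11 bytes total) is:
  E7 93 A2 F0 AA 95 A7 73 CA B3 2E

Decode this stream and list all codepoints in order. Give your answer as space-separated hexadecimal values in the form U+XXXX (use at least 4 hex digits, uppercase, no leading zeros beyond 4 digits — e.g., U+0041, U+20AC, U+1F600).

Byte[0]=E7: 3-byte lead, need 2 cont bytes. acc=0x7
Byte[1]=93: continuation. acc=(acc<<6)|0x13=0x1D3
Byte[2]=A2: continuation. acc=(acc<<6)|0x22=0x74E2
Completed: cp=U+74E2 (starts at byte 0)
Byte[3]=F0: 4-byte lead, need 3 cont bytes. acc=0x0
Byte[4]=AA: continuation. acc=(acc<<6)|0x2A=0x2A
Byte[5]=95: continuation. acc=(acc<<6)|0x15=0xA95
Byte[6]=A7: continuation. acc=(acc<<6)|0x27=0x2A567
Completed: cp=U+2A567 (starts at byte 3)
Byte[7]=73: 1-byte ASCII. cp=U+0073
Byte[8]=CA: 2-byte lead, need 1 cont bytes. acc=0xA
Byte[9]=B3: continuation. acc=(acc<<6)|0x33=0x2B3
Completed: cp=U+02B3 (starts at byte 8)
Byte[10]=2E: 1-byte ASCII. cp=U+002E

Answer: U+74E2 U+2A567 U+0073 U+02B3 U+002E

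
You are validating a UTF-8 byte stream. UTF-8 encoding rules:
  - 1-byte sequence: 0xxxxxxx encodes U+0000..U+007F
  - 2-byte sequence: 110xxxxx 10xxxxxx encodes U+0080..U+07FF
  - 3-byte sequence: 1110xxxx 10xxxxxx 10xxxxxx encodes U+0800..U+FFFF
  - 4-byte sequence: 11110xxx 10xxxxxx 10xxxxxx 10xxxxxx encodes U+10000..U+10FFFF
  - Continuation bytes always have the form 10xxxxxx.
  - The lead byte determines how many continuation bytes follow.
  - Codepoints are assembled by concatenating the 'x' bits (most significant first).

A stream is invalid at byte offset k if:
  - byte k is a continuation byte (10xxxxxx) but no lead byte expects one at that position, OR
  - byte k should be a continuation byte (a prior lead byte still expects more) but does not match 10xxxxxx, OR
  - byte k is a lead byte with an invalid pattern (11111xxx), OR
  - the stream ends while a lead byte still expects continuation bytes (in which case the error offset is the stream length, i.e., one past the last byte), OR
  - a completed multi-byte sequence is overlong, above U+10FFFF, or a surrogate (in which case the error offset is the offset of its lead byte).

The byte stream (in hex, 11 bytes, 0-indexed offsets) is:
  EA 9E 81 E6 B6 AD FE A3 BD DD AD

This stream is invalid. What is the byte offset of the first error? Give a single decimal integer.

Byte[0]=EA: 3-byte lead, need 2 cont bytes. acc=0xA
Byte[1]=9E: continuation. acc=(acc<<6)|0x1E=0x29E
Byte[2]=81: continuation. acc=(acc<<6)|0x01=0xA781
Completed: cp=U+A781 (starts at byte 0)
Byte[3]=E6: 3-byte lead, need 2 cont bytes. acc=0x6
Byte[4]=B6: continuation. acc=(acc<<6)|0x36=0x1B6
Byte[5]=AD: continuation. acc=(acc<<6)|0x2D=0x6DAD
Completed: cp=U+6DAD (starts at byte 3)
Byte[6]=FE: INVALID lead byte (not 0xxx/110x/1110/11110)

Answer: 6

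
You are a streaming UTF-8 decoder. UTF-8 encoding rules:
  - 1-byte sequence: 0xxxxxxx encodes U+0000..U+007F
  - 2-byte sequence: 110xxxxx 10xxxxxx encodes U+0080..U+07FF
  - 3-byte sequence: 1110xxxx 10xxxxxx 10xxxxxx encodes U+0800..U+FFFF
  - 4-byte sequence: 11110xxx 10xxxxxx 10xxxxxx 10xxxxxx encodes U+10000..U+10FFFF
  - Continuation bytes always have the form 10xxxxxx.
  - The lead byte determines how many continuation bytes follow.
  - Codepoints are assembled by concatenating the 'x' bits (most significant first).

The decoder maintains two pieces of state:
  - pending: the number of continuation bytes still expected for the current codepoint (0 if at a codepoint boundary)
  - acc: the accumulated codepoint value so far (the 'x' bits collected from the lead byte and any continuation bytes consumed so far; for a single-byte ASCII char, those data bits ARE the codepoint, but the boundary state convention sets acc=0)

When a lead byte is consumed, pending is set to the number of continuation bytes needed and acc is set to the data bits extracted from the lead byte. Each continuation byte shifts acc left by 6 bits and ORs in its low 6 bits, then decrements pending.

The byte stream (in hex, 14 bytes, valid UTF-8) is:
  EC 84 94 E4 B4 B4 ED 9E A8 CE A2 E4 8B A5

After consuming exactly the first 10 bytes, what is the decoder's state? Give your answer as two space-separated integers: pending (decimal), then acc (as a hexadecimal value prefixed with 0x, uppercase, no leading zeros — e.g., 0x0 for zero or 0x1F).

Answer: 1 0xE

Derivation:
Byte[0]=EC: 3-byte lead. pending=2, acc=0xC
Byte[1]=84: continuation. acc=(acc<<6)|0x04=0x304, pending=1
Byte[2]=94: continuation. acc=(acc<<6)|0x14=0xC114, pending=0
Byte[3]=E4: 3-byte lead. pending=2, acc=0x4
Byte[4]=B4: continuation. acc=(acc<<6)|0x34=0x134, pending=1
Byte[5]=B4: continuation. acc=(acc<<6)|0x34=0x4D34, pending=0
Byte[6]=ED: 3-byte lead. pending=2, acc=0xD
Byte[7]=9E: continuation. acc=(acc<<6)|0x1E=0x35E, pending=1
Byte[8]=A8: continuation. acc=(acc<<6)|0x28=0xD7A8, pending=0
Byte[9]=CE: 2-byte lead. pending=1, acc=0xE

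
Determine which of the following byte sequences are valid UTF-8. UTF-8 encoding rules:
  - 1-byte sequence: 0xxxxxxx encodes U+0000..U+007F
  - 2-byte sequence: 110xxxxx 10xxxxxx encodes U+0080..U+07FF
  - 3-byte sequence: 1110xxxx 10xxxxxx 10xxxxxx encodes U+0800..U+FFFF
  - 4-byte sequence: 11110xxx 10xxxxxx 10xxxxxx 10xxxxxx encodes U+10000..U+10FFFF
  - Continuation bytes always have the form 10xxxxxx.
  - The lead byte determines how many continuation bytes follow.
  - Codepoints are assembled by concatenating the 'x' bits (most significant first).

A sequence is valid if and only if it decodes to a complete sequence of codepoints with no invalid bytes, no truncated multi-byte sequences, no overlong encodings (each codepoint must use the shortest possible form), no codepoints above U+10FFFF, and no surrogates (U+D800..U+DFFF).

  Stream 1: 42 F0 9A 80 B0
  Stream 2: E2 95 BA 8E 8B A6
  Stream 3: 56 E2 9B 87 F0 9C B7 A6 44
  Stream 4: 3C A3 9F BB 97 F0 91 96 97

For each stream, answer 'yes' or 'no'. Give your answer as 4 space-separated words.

Stream 1: decodes cleanly. VALID
Stream 2: error at byte offset 3. INVALID
Stream 3: decodes cleanly. VALID
Stream 4: error at byte offset 1. INVALID

Answer: yes no yes no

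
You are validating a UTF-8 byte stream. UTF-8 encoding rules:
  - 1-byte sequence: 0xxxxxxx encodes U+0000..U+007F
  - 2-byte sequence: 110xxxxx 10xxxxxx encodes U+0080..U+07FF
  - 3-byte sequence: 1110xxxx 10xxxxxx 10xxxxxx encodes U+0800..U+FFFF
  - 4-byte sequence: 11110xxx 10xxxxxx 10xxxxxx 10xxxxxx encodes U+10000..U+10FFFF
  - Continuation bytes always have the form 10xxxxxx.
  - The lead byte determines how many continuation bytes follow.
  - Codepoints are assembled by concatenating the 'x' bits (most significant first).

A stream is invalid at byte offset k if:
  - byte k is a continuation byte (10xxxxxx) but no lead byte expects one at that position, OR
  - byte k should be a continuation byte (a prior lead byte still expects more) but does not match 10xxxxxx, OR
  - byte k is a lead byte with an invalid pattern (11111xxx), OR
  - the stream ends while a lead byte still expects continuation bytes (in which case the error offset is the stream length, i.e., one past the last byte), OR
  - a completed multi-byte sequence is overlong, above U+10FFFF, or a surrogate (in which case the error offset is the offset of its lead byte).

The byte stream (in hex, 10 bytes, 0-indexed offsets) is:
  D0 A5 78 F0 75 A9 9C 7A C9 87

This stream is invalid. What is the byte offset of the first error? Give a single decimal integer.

Answer: 4

Derivation:
Byte[0]=D0: 2-byte lead, need 1 cont bytes. acc=0x10
Byte[1]=A5: continuation. acc=(acc<<6)|0x25=0x425
Completed: cp=U+0425 (starts at byte 0)
Byte[2]=78: 1-byte ASCII. cp=U+0078
Byte[3]=F0: 4-byte lead, need 3 cont bytes. acc=0x0
Byte[4]=75: expected 10xxxxxx continuation. INVALID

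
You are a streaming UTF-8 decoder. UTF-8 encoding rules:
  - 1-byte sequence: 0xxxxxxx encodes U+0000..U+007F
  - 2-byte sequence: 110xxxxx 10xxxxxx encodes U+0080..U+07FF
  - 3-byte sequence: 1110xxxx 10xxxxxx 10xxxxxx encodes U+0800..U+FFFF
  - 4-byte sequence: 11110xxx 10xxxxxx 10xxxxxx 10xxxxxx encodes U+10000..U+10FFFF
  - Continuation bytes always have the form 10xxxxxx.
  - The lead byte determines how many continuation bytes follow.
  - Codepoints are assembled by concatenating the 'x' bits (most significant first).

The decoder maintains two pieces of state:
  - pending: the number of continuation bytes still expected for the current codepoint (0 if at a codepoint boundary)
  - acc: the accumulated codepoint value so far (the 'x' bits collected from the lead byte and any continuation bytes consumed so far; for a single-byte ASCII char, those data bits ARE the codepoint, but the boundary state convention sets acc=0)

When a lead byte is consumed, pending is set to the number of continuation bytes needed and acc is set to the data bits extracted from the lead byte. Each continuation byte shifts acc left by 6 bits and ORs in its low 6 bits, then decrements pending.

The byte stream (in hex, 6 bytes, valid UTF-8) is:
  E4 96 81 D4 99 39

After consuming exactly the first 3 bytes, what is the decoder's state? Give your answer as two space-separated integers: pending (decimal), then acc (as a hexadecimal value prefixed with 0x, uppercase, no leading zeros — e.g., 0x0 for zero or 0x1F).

Answer: 0 0x4581

Derivation:
Byte[0]=E4: 3-byte lead. pending=2, acc=0x4
Byte[1]=96: continuation. acc=(acc<<6)|0x16=0x116, pending=1
Byte[2]=81: continuation. acc=(acc<<6)|0x01=0x4581, pending=0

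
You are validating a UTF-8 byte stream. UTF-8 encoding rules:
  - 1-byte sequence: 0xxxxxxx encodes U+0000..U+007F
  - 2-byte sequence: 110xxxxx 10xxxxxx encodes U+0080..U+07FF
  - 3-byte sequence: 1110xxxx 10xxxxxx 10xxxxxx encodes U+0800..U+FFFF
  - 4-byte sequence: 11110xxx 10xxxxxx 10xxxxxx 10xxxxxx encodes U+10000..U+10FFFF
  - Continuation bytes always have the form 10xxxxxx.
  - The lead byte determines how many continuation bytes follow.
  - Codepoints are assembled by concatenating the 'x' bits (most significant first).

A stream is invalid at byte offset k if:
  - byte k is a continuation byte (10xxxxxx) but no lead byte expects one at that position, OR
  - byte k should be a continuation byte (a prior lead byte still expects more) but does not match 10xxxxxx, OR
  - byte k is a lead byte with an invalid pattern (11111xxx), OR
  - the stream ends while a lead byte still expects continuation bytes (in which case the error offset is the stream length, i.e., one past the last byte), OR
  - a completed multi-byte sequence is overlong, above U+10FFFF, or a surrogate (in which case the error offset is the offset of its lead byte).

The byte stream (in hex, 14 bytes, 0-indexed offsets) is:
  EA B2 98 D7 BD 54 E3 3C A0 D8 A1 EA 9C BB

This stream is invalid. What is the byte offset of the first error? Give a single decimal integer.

Answer: 7

Derivation:
Byte[0]=EA: 3-byte lead, need 2 cont bytes. acc=0xA
Byte[1]=B2: continuation. acc=(acc<<6)|0x32=0x2B2
Byte[2]=98: continuation. acc=(acc<<6)|0x18=0xAC98
Completed: cp=U+AC98 (starts at byte 0)
Byte[3]=D7: 2-byte lead, need 1 cont bytes. acc=0x17
Byte[4]=BD: continuation. acc=(acc<<6)|0x3D=0x5FD
Completed: cp=U+05FD (starts at byte 3)
Byte[5]=54: 1-byte ASCII. cp=U+0054
Byte[6]=E3: 3-byte lead, need 2 cont bytes. acc=0x3
Byte[7]=3C: expected 10xxxxxx continuation. INVALID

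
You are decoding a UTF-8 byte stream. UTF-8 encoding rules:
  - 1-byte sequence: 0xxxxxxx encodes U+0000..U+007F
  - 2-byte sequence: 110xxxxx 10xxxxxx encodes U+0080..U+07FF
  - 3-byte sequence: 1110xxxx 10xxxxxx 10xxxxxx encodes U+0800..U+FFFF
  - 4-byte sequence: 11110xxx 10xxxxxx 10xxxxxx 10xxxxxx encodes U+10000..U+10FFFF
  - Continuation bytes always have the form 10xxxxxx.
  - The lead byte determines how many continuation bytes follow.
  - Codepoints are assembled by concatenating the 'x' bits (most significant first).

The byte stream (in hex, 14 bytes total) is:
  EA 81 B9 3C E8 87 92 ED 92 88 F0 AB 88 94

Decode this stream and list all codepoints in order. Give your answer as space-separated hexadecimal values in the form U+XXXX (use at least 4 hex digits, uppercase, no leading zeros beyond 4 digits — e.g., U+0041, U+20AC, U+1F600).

Byte[0]=EA: 3-byte lead, need 2 cont bytes. acc=0xA
Byte[1]=81: continuation. acc=(acc<<6)|0x01=0x281
Byte[2]=B9: continuation. acc=(acc<<6)|0x39=0xA079
Completed: cp=U+A079 (starts at byte 0)
Byte[3]=3C: 1-byte ASCII. cp=U+003C
Byte[4]=E8: 3-byte lead, need 2 cont bytes. acc=0x8
Byte[5]=87: continuation. acc=(acc<<6)|0x07=0x207
Byte[6]=92: continuation. acc=(acc<<6)|0x12=0x81D2
Completed: cp=U+81D2 (starts at byte 4)
Byte[7]=ED: 3-byte lead, need 2 cont bytes. acc=0xD
Byte[8]=92: continuation. acc=(acc<<6)|0x12=0x352
Byte[9]=88: continuation. acc=(acc<<6)|0x08=0xD488
Completed: cp=U+D488 (starts at byte 7)
Byte[10]=F0: 4-byte lead, need 3 cont bytes. acc=0x0
Byte[11]=AB: continuation. acc=(acc<<6)|0x2B=0x2B
Byte[12]=88: continuation. acc=(acc<<6)|0x08=0xAC8
Byte[13]=94: continuation. acc=(acc<<6)|0x14=0x2B214
Completed: cp=U+2B214 (starts at byte 10)

Answer: U+A079 U+003C U+81D2 U+D488 U+2B214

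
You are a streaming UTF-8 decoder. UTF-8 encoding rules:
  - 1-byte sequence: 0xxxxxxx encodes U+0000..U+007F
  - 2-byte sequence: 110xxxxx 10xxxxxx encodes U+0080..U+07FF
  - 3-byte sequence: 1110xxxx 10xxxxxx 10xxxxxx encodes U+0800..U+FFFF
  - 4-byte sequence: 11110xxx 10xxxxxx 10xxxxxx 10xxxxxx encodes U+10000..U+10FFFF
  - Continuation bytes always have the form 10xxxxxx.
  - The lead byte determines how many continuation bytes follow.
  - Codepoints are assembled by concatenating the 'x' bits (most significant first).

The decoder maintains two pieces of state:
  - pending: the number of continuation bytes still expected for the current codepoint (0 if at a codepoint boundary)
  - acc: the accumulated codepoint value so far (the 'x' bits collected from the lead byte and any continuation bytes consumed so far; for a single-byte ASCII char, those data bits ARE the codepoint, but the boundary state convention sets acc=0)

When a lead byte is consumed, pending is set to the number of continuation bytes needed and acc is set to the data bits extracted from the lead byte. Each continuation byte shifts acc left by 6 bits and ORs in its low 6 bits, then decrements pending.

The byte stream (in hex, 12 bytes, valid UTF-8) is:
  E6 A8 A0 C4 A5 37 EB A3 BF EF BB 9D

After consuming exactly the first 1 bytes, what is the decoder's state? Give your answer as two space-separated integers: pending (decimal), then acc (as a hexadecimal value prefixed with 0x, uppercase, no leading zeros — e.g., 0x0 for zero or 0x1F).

Answer: 2 0x6

Derivation:
Byte[0]=E6: 3-byte lead. pending=2, acc=0x6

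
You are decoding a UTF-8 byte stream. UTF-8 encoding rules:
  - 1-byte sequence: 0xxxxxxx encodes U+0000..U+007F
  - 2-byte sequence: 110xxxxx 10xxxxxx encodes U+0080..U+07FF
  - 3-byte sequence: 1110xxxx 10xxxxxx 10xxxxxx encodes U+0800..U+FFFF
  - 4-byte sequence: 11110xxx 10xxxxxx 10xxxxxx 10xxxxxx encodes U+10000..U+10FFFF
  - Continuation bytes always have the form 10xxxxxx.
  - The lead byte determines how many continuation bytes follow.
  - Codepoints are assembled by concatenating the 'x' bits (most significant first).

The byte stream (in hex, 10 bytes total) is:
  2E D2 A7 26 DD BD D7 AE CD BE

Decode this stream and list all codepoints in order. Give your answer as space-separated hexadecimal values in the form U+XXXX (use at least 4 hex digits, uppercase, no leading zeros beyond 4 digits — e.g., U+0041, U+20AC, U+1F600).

Answer: U+002E U+04A7 U+0026 U+077D U+05EE U+037E

Derivation:
Byte[0]=2E: 1-byte ASCII. cp=U+002E
Byte[1]=D2: 2-byte lead, need 1 cont bytes. acc=0x12
Byte[2]=A7: continuation. acc=(acc<<6)|0x27=0x4A7
Completed: cp=U+04A7 (starts at byte 1)
Byte[3]=26: 1-byte ASCII. cp=U+0026
Byte[4]=DD: 2-byte lead, need 1 cont bytes. acc=0x1D
Byte[5]=BD: continuation. acc=(acc<<6)|0x3D=0x77D
Completed: cp=U+077D (starts at byte 4)
Byte[6]=D7: 2-byte lead, need 1 cont bytes. acc=0x17
Byte[7]=AE: continuation. acc=(acc<<6)|0x2E=0x5EE
Completed: cp=U+05EE (starts at byte 6)
Byte[8]=CD: 2-byte lead, need 1 cont bytes. acc=0xD
Byte[9]=BE: continuation. acc=(acc<<6)|0x3E=0x37E
Completed: cp=U+037E (starts at byte 8)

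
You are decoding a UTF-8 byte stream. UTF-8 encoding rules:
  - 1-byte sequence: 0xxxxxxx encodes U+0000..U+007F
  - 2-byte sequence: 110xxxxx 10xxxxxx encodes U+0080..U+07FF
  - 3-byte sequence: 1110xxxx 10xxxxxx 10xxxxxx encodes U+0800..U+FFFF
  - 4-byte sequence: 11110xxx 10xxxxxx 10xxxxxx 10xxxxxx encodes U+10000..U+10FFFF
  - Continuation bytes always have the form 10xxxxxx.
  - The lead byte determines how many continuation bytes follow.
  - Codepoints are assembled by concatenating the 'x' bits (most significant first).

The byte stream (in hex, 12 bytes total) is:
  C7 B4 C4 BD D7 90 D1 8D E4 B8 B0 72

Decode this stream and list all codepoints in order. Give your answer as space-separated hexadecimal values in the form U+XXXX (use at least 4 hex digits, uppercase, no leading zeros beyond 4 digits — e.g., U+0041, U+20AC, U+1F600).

Byte[0]=C7: 2-byte lead, need 1 cont bytes. acc=0x7
Byte[1]=B4: continuation. acc=(acc<<6)|0x34=0x1F4
Completed: cp=U+01F4 (starts at byte 0)
Byte[2]=C4: 2-byte lead, need 1 cont bytes. acc=0x4
Byte[3]=BD: continuation. acc=(acc<<6)|0x3D=0x13D
Completed: cp=U+013D (starts at byte 2)
Byte[4]=D7: 2-byte lead, need 1 cont bytes. acc=0x17
Byte[5]=90: continuation. acc=(acc<<6)|0x10=0x5D0
Completed: cp=U+05D0 (starts at byte 4)
Byte[6]=D1: 2-byte lead, need 1 cont bytes. acc=0x11
Byte[7]=8D: continuation. acc=(acc<<6)|0x0D=0x44D
Completed: cp=U+044D (starts at byte 6)
Byte[8]=E4: 3-byte lead, need 2 cont bytes. acc=0x4
Byte[9]=B8: continuation. acc=(acc<<6)|0x38=0x138
Byte[10]=B0: continuation. acc=(acc<<6)|0x30=0x4E30
Completed: cp=U+4E30 (starts at byte 8)
Byte[11]=72: 1-byte ASCII. cp=U+0072

Answer: U+01F4 U+013D U+05D0 U+044D U+4E30 U+0072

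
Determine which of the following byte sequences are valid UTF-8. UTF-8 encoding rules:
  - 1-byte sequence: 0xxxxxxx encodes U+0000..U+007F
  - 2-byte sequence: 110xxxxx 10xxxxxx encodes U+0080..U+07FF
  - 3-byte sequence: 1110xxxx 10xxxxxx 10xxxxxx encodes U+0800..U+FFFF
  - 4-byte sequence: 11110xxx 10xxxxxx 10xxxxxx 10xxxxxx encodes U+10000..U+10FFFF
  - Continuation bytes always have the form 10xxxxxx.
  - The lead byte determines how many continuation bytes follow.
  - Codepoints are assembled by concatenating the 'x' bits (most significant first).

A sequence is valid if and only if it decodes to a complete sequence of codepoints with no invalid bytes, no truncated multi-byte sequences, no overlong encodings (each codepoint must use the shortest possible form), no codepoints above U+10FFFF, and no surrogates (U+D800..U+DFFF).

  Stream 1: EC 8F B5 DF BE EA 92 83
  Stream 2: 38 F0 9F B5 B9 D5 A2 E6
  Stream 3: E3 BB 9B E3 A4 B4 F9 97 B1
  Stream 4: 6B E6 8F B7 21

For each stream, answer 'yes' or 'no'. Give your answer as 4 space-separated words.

Stream 1: decodes cleanly. VALID
Stream 2: error at byte offset 8. INVALID
Stream 3: error at byte offset 6. INVALID
Stream 4: decodes cleanly. VALID

Answer: yes no no yes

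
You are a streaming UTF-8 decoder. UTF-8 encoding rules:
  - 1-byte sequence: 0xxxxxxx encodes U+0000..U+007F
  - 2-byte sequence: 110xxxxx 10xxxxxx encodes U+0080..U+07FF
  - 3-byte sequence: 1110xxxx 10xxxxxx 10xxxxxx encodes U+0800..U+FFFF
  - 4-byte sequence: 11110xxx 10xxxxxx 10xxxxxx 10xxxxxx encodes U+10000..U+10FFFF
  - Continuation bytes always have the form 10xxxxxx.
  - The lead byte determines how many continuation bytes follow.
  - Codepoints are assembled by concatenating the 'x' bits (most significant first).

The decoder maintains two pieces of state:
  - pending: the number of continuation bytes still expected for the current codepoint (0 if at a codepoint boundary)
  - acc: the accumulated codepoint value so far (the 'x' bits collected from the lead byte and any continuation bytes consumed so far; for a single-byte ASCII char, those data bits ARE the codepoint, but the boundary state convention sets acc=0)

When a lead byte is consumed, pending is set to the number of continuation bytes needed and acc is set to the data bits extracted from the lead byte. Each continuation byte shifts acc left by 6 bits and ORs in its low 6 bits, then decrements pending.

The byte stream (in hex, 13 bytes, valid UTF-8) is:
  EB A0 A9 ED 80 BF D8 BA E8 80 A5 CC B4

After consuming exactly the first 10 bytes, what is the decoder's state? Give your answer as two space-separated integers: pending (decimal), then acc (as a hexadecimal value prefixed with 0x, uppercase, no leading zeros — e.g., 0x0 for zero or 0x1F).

Answer: 1 0x200

Derivation:
Byte[0]=EB: 3-byte lead. pending=2, acc=0xB
Byte[1]=A0: continuation. acc=(acc<<6)|0x20=0x2E0, pending=1
Byte[2]=A9: continuation. acc=(acc<<6)|0x29=0xB829, pending=0
Byte[3]=ED: 3-byte lead. pending=2, acc=0xD
Byte[4]=80: continuation. acc=(acc<<6)|0x00=0x340, pending=1
Byte[5]=BF: continuation. acc=(acc<<6)|0x3F=0xD03F, pending=0
Byte[6]=D8: 2-byte lead. pending=1, acc=0x18
Byte[7]=BA: continuation. acc=(acc<<6)|0x3A=0x63A, pending=0
Byte[8]=E8: 3-byte lead. pending=2, acc=0x8
Byte[9]=80: continuation. acc=(acc<<6)|0x00=0x200, pending=1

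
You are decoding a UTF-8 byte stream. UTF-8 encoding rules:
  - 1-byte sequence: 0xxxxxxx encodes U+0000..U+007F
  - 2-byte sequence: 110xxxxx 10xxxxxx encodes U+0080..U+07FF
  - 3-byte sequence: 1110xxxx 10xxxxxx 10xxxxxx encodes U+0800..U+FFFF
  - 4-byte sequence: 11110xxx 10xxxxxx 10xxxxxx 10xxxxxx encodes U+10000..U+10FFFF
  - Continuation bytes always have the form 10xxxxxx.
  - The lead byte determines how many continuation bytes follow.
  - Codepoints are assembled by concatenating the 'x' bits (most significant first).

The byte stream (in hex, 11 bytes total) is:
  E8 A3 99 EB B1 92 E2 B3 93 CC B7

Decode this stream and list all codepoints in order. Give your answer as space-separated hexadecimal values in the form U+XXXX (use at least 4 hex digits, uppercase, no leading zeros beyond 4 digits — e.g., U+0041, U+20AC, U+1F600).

Byte[0]=E8: 3-byte lead, need 2 cont bytes. acc=0x8
Byte[1]=A3: continuation. acc=(acc<<6)|0x23=0x223
Byte[2]=99: continuation. acc=(acc<<6)|0x19=0x88D9
Completed: cp=U+88D9 (starts at byte 0)
Byte[3]=EB: 3-byte lead, need 2 cont bytes. acc=0xB
Byte[4]=B1: continuation. acc=(acc<<6)|0x31=0x2F1
Byte[5]=92: continuation. acc=(acc<<6)|0x12=0xBC52
Completed: cp=U+BC52 (starts at byte 3)
Byte[6]=E2: 3-byte lead, need 2 cont bytes. acc=0x2
Byte[7]=B3: continuation. acc=(acc<<6)|0x33=0xB3
Byte[8]=93: continuation. acc=(acc<<6)|0x13=0x2CD3
Completed: cp=U+2CD3 (starts at byte 6)
Byte[9]=CC: 2-byte lead, need 1 cont bytes. acc=0xC
Byte[10]=B7: continuation. acc=(acc<<6)|0x37=0x337
Completed: cp=U+0337 (starts at byte 9)

Answer: U+88D9 U+BC52 U+2CD3 U+0337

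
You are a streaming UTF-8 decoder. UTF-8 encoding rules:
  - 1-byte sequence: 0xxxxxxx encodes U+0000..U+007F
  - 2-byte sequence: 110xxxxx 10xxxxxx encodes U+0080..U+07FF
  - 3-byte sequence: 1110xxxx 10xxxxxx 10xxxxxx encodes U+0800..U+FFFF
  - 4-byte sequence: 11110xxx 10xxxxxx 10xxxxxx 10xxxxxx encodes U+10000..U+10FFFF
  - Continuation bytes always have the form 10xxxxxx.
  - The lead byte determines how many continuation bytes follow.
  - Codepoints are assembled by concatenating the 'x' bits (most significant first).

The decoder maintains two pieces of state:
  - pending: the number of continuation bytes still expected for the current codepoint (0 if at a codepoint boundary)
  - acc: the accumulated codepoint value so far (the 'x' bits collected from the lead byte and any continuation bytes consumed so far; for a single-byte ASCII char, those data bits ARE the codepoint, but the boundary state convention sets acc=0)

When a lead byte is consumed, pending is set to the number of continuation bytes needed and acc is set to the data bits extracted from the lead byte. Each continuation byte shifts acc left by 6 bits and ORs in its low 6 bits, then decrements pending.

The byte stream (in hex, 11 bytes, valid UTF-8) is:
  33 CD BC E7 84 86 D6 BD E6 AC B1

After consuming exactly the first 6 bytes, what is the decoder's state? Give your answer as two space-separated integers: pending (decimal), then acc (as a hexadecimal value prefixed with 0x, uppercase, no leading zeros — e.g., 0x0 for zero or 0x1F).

Answer: 0 0x7106

Derivation:
Byte[0]=33: 1-byte. pending=0, acc=0x0
Byte[1]=CD: 2-byte lead. pending=1, acc=0xD
Byte[2]=BC: continuation. acc=(acc<<6)|0x3C=0x37C, pending=0
Byte[3]=E7: 3-byte lead. pending=2, acc=0x7
Byte[4]=84: continuation. acc=(acc<<6)|0x04=0x1C4, pending=1
Byte[5]=86: continuation. acc=(acc<<6)|0x06=0x7106, pending=0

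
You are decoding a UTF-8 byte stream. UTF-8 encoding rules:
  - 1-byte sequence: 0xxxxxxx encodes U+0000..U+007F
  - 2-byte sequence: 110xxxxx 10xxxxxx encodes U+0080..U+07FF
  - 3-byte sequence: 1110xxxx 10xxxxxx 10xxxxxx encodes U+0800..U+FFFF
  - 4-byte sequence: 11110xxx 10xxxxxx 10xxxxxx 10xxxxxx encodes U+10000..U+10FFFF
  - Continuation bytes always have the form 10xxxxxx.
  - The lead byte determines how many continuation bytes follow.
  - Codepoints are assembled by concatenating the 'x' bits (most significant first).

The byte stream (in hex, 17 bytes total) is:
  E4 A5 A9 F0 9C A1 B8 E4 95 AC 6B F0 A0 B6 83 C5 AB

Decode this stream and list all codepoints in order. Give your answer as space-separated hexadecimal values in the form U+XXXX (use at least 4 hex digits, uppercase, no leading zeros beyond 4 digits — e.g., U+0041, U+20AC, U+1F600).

Byte[0]=E4: 3-byte lead, need 2 cont bytes. acc=0x4
Byte[1]=A5: continuation. acc=(acc<<6)|0x25=0x125
Byte[2]=A9: continuation. acc=(acc<<6)|0x29=0x4969
Completed: cp=U+4969 (starts at byte 0)
Byte[3]=F0: 4-byte lead, need 3 cont bytes. acc=0x0
Byte[4]=9C: continuation. acc=(acc<<6)|0x1C=0x1C
Byte[5]=A1: continuation. acc=(acc<<6)|0x21=0x721
Byte[6]=B8: continuation. acc=(acc<<6)|0x38=0x1C878
Completed: cp=U+1C878 (starts at byte 3)
Byte[7]=E4: 3-byte lead, need 2 cont bytes. acc=0x4
Byte[8]=95: continuation. acc=(acc<<6)|0x15=0x115
Byte[9]=AC: continuation. acc=(acc<<6)|0x2C=0x456C
Completed: cp=U+456C (starts at byte 7)
Byte[10]=6B: 1-byte ASCII. cp=U+006B
Byte[11]=F0: 4-byte lead, need 3 cont bytes. acc=0x0
Byte[12]=A0: continuation. acc=(acc<<6)|0x20=0x20
Byte[13]=B6: continuation. acc=(acc<<6)|0x36=0x836
Byte[14]=83: continuation. acc=(acc<<6)|0x03=0x20D83
Completed: cp=U+20D83 (starts at byte 11)
Byte[15]=C5: 2-byte lead, need 1 cont bytes. acc=0x5
Byte[16]=AB: continuation. acc=(acc<<6)|0x2B=0x16B
Completed: cp=U+016B (starts at byte 15)

Answer: U+4969 U+1C878 U+456C U+006B U+20D83 U+016B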